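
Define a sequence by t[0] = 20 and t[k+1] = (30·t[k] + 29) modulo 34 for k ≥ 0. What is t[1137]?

17

t[0] = 20; t[1] = 17; t[2] = 29; t[3] = 15; t[4] = 3; t[5] = 17.
Since t[5] = t[1] = 17, the sequence is eventually periodic: after a pre-period of length 1 it cycles with period 4.
For k ≥ 1, t[k] depends only on (k - 1) mod 4. (1137 - 1) mod 4 = 0, so t[1137] = t[1] = 17.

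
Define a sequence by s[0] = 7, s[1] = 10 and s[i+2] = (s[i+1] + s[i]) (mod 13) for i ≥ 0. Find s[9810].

Listing terms: s[0] = 7, s[1] = 10, s[2] = 4, s[3] = 1, s[4] = 5, s[5] = 6, s[6] = 11, s[7] = 4, s[8] = 2, s[9] = 6, s[10] = 8, s[11] = 1, s[12] = 9, s[13] = 10, s[14] = 6, s[15] = 3, s[16] = 9, s[17] = 12, s[18] = 8, s[19] = 7, s[20] = 2, s[21] = 9, s[22] = 11, s[23] = 7, s[24] = 5, s[25] = 12, s[26] = 4, s[27] = 3, s[28] = 7, s[29] = 10.
The sequence repeats with period 28.
So s[9810] = s[0 + ((9810-0) mod 28)] = s[10] = 8.

8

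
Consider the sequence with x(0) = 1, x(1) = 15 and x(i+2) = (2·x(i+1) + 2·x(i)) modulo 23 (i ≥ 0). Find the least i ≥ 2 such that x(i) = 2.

3

x(0) = 1; x(1) = 15; x(2) = 9; x(3) = 2; x(4) = 22; x(5) = 2; x(6) = 2; x(7) = 8; x(8) = 20; x(9) = 10; x(10) = 14; x(11) = 2; x(12) = 9; x(13) = 22; x(14) = 16; x(15) = 7; x(16) = 0; x(17) = 14; x(18) = 5; x(19) = 15; x(20) = 17; x(21) = 18; x(22) = 1; x(23) = 15.
Since (x(22), x(23)) = (x(0), x(1)) = (1, 15) (two consecutive terms determine the rest), the sequence is periodic with period 22.
The value 2 first appears (with i ≥ 2) at x(3).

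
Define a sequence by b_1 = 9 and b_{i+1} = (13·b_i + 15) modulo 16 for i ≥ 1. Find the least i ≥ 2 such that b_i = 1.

9

Computing terms: b_1 = 9, b_2 = 4, b_3 = 3, b_4 = 6, b_5 = 13, b_6 = 8, b_7 = 7, b_8 = 10, b_9 = 1, b_{10} = 12, b_{11} = 11, b_{12} = 14, b_{13} = 5, b_{14} = 0, b_{15} = 15, b_{16} = 2, b_{17} = 9.
The sequence repeats with period 16.
The value 1 first appears (with i ≥ 2) at b_9.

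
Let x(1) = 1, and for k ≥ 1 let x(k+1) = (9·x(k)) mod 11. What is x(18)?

We have x(1) = 1; x(2) = 9; x(3) = 4; x(4) = 3; x(5) = 5; x(6) = 1.
Since x(6) = x(1) = 1, the sequence is periodic with period 5.
(18 - 1) mod 5 = 2, so x(18) = x(3) = 4.

4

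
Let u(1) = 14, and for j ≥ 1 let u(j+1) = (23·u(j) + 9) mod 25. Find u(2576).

Computing terms: u(1) = 14, u(2) = 6, u(3) = 22, u(4) = 15, u(5) = 4, u(6) = 1, u(7) = 7, u(8) = 20, u(9) = 19, u(10) = 21, u(11) = 17, u(12) = 0, u(13) = 9, u(14) = 16, u(15) = 2, u(16) = 5, u(17) = 24, u(18) = 11, u(19) = 12, u(20) = 10, u(21) = 14.
The sequence repeats with period 20.
So u(2576) = u(1 + ((2576-1) mod 20)) = u(16) = 5.

5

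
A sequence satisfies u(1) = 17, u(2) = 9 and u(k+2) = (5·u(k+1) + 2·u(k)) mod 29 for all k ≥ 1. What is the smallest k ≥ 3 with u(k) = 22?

6

Listing terms: u(1) = 17; u(2) = 9; u(3) = 21; u(4) = 7; u(5) = 19; u(6) = 22; u(7) = 3; u(8) = 1; u(9) = 11; u(10) = 28; u(11) = 17; u(12) = 25; u(13) = 14; u(14) = 4; u(15) = 19; u(16) = 16; u(17) = 2; u(18) = 13; u(19) = 11; u(20) = 23; u(21) = 21; u(22) = 6; u(23) = 14; u(24) = 24; u(25) = 3; u(26) = 5; u(27) = 2; u(28) = 20; u(29) = 17; u(30) = 9.
Since (u(29), u(30)) = (u(1), u(2)) = (17, 9) (two consecutive terms determine the rest), the sequence is periodic with period 28.
The value 22 first appears (with k ≥ 3) at u(6).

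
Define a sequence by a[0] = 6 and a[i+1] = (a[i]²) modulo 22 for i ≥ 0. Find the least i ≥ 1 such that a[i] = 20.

2

Computing terms: a[0] = 6; a[1] = 14; a[2] = 20; a[3] = 4; a[4] = 16; a[5] = 14.
Since a[5] = a[1] = 14, the sequence is eventually periodic: after a pre-period of length 1 it cycles with period 4.
The value 20 first appears (with i ≥ 1) at a[2].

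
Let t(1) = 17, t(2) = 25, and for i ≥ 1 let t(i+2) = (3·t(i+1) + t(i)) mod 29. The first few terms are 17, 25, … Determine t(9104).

11

Listing terms: t(1) = 17, t(2) = 25, t(3) = 5, t(4) = 11, t(5) = 9, t(6) = 9, t(7) = 7, t(8) = 1, t(9) = 10, t(10) = 2, t(11) = 16, t(12) = 21, t(13) = 21, t(14) = 26, t(15) = 12, t(16) = 4, t(17) = 24, t(18) = 18, t(19) = 20, t(20) = 20, t(21) = 22, t(22) = 28, t(23) = 19, t(24) = 27, t(25) = 13, t(26) = 8, t(27) = 8, t(28) = 3, t(29) = 17, t(30) = 25.
The sequence repeats with period 28.
So t(9104) = t(1 + ((9104-1) mod 28)) = t(4) = 11.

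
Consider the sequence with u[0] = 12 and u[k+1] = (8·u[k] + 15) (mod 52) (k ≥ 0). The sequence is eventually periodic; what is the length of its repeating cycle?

We have u[0] = 12, u[1] = 7, u[2] = 19, u[3] = 11, u[4] = 51, u[5] = 7.
Since u[5] = u[1] = 7, the sequence is eventually periodic: after a pre-period of length 1 it cycles with period 4.

4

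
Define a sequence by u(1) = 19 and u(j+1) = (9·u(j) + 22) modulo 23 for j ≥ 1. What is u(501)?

16

Computing terms: u(1) = 19, u(2) = 9, u(3) = 11, u(4) = 6, u(5) = 7, u(6) = 16, u(7) = 5, u(8) = 21, u(9) = 4, u(10) = 12, u(11) = 15, u(12) = 19.
Since u(12) = u(1) = 19, the sequence is periodic with period 11.
(501 - 1) mod 11 = 5, so u(501) = u(6) = 16.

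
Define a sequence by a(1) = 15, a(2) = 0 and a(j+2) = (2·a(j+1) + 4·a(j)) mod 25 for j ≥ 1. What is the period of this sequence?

We have a(1) = 15; a(2) = 0; a(3) = 10; a(4) = 20; a(5) = 5; a(6) = 15; a(7) = 0.
The sequence repeats with period 5.

5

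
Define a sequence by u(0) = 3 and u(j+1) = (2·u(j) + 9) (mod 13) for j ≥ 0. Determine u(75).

We have u(0) = 3; u(1) = 2; u(2) = 0; u(3) = 9; u(4) = 1; u(5) = 11; u(6) = 5; u(7) = 6; u(8) = 8; u(9) = 12; u(10) = 7; u(11) = 10; u(12) = 3.
The sequence repeats with period 12.
So u(75) = u(0 + ((75-0) mod 12)) = u(3) = 9.

9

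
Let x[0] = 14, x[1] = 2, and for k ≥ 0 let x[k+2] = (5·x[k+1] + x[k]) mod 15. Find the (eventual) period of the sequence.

Computing terms: x[0] = 14,  x[1] = 2,  x[2] = 9,  x[3] = 2,  x[4] = 4,  x[5] = 7,  x[6] = 9,  x[7] = 7,  x[8] = 14,  x[9] = 2.
The sequence repeats with period 8.

8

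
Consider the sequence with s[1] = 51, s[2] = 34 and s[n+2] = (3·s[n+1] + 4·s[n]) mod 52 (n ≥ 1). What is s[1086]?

6

Listing terms: s[1] = 51; s[2] = 34; s[3] = 46; s[4] = 14; s[5] = 18; s[6] = 6; s[7] = 38; s[8] = 34; s[9] = 46.
Since (s[8], s[9]) = (s[2], s[3]) = (34, 46) (two consecutive terms determine the rest), the sequence is eventually periodic: after a pre-period of length 1 it cycles with period 6.
For n ≥ 2, s[n] depends only on (n - 2) mod 6. (1086 - 2) mod 6 = 4, so s[1086] = s[6] = 6.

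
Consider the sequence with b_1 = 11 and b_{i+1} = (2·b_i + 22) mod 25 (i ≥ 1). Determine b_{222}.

Listing terms: b_1 = 11; b_2 = 19; b_3 = 10; b_4 = 17; b_5 = 6; b_6 = 9; b_7 = 15; b_8 = 2; b_9 = 1; b_{10} = 24; b_{11} = 20; b_{12} = 12; b_{13} = 21; b_{14} = 14; b_{15} = 0; b_{16} = 22; b_{17} = 16; b_{18} = 4; b_{19} = 5; b_{20} = 7; b_{21} = 11.
The sequence repeats with period 20.
(222 - 1) mod 20 = 1, so b_{222} = b_2 = 19.

19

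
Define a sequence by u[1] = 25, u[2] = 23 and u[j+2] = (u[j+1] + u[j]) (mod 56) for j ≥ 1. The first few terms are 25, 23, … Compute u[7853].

7

u[1] = 25,  u[2] = 23,  u[3] = 48,  u[4] = 15,  u[5] = 7,  u[6] = 22,  u[7] = 29,  u[8] = 51,  u[9] = 24,  u[10] = 19,  u[11] = 43,  u[12] = 6,  u[13] = 49,  u[14] = 55,  u[15] = 48,  u[16] = 47,  u[17] = 39,  u[18] = 30,  u[19] = 13,  u[20] = 43,  u[21] = 0,  u[22] = 43,  u[23] = 43,  u[24] = 30,  u[25] = 17,  u[26] = 47,  u[27] = 8,  u[28] = 55,  u[29] = 7,  u[30] = 6,  u[31] = 13,  u[32] = 19,  u[33] = 32,  u[34] = 51,  u[35] = 27,  u[36] = 22,  u[37] = 49,  u[38] = 15,  u[39] = 8,  u[40] = 23,  u[41] = 31,  u[42] = 54,  u[43] = 29,  u[44] = 27,  u[45] = 0,  u[46] = 27,  u[47] = 27,  u[48] = 54,  u[49] = 25,  u[50] = 23.
The sequence repeats with period 48.
So u[7853] = u[1 + ((7853-1) mod 48)] = u[29] = 7.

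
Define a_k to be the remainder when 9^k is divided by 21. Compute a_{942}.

We have a_1 = 9, a_2 = 18, a_3 = 15, a_4 = 9.
Since a_4 = a_1 = 9, the sequence is periodic with period 3.
(942 - 1) mod 3 = 2, so a_{942} = a_3 = 15.

15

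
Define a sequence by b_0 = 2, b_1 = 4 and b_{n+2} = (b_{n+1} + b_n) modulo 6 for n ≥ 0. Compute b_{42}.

b_0 = 2; b_1 = 4; b_2 = 0; b_3 = 4; b_4 = 4; b_5 = 2; b_6 = 0; b_7 = 2; b_8 = 2; b_9 = 4.
The sequence repeats with period 8.
So b_{42} = b_{0 + ((42-0) mod 8)} = b_2 = 0.

0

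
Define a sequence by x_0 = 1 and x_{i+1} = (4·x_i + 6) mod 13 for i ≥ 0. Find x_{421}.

x_0 = 1, x_1 = 10, x_2 = 7, x_3 = 8, x_4 = 12, x_5 = 2, x_6 = 1.
Since x_6 = x_0 = 1, the sequence is periodic with period 6.
So x_{421} = x_{0 + ((421-0) mod 6)} = x_1 = 10.

10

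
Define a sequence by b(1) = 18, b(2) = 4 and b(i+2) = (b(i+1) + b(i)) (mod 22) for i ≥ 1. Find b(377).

12

Computing terms: b(1) = 18,  b(2) = 4,  b(3) = 0,  b(4) = 4,  b(5) = 4,  b(6) = 8,  b(7) = 12,  b(8) = 20,  b(9) = 10,  b(10) = 8,  b(11) = 18,  b(12) = 4.
Since (b(11), b(12)) = (b(1), b(2)) = (18, 4) (two consecutive terms determine the rest), the sequence is periodic with period 10.
So b(377) = b(1 + ((377-1) mod 10)) = b(7) = 12.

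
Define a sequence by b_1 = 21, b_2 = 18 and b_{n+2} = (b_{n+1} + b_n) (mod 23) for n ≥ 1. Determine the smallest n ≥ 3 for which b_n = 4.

Computing terms: b_1 = 21; b_2 = 18; b_3 = 16; b_4 = 11; b_5 = 4; b_6 = 15; b_7 = 19; b_8 = 11; b_9 = 7; b_{10} = 18; b_{11} = 2; b_{12} = 20; b_{13} = 22; b_{14} = 19; b_{15} = 18; b_{16} = 14; b_{17} = 9; b_{18} = 0; b_{19} = 9; b_{20} = 9; b_{21} = 18; b_{22} = 4; b_{23} = 22; b_{24} = 3; b_{25} = 2; b_{26} = 5; b_{27} = 7; b_{28} = 12; b_{29} = 19; b_{30} = 8; b_{31} = 4; b_{32} = 12; b_{33} = 16; b_{34} = 5; b_{35} = 21; b_{36} = 3; b_{37} = 1; b_{38} = 4; b_{39} = 5; b_{40} = 9; b_{41} = 14; b_{42} = 0; b_{43} = 14; b_{44} = 14; b_{45} = 5; b_{46} = 19; b_{47} = 1; b_{48} = 20; b_{49} = 21; b_{50} = 18.
Since (b_{49}, b_{50}) = (b_1, b_2) = (21, 18) (two consecutive terms determine the rest), the sequence is periodic with period 48.
The value 4 first appears (with n ≥ 3) at b_5.

5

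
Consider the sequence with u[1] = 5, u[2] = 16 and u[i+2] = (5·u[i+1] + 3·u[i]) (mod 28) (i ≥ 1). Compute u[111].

11

Listing terms: u[1] = 5; u[2] = 16; u[3] = 11; u[4] = 19; u[5] = 16; u[6] = 25; u[7] = 5; u[8] = 16.
Since (u[7], u[8]) = (u[1], u[2]) = (5, 16) (two consecutive terms determine the rest), the sequence is periodic with period 6.
So u[111] = u[1 + ((111-1) mod 6)] = u[3] = 11.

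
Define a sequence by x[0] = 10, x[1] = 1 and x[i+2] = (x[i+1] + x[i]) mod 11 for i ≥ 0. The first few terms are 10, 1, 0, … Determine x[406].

3

Computing terms: x[0] = 10, x[1] = 1, x[2] = 0, x[3] = 1, x[4] = 1, x[5] = 2, x[6] = 3, x[7] = 5, x[8] = 8, x[9] = 2, x[10] = 10, x[11] = 1.
Since (x[10], x[11]) = (x[0], x[1]) = (10, 1) (two consecutive terms determine the rest), the sequence is periodic with period 10.
(406 - 0) mod 10 = 6, so x[406] = x[6] = 3.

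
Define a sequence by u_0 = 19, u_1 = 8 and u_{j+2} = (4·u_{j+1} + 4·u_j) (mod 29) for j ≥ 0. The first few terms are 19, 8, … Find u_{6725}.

We have u_0 = 19,  u_1 = 8,  u_2 = 21,  u_3 = 0,  u_4 = 26,  u_5 = 17,  u_6 = 27,  u_7 = 2,  u_8 = 0,  u_9 = 8,  u_{10} = 3,  u_{11} = 15,  u_{12} = 14,  u_{13} = 0,  u_{14} = 27,  u_{15} = 21,  u_{16} = 18,  u_{17} = 11,  u_{18} = 0,  u_{19} = 15,  u_{20} = 2,  u_{21} = 10,  u_{22} = 19,  u_{23} = 0,  u_{24} = 18,  u_{25} = 14,  u_{26} = 12,  u_{27} = 17,  u_{28} = 0,  u_{29} = 10,  u_{30} = 11,  u_{31} = 26,  u_{32} = 3,  u_{33} = 0,  u_{34} = 12,  u_{35} = 19,  u_{36} = 8.
The sequence repeats with period 35.
So u_{6725} = u_{0 + ((6725-0) mod 35)} = u_5 = 17.

17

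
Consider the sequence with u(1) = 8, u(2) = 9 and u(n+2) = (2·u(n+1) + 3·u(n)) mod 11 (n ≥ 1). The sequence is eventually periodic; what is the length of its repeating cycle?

10

Computing terms: u(1) = 8; u(2) = 9; u(3) = 9; u(4) = 1; u(5) = 7; u(6) = 6; u(7) = 0; u(8) = 7; u(9) = 3; u(10) = 5; u(11) = 8; u(12) = 9.
The sequence repeats with period 10.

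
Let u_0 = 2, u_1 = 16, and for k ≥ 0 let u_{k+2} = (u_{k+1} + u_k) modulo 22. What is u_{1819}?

Computing terms: u_0 = 2, u_1 = 16, u_2 = 18, u_3 = 12, u_4 = 8, u_5 = 20, u_6 = 6, u_7 = 4, u_8 = 10, u_9 = 14, u_{10} = 2, u_{11} = 16.
The sequence repeats with period 10.
So u_{1819} = u_{0 + ((1819-0) mod 10)} = u_9 = 14.

14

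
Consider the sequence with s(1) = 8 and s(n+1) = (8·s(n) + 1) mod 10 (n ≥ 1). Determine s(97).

3

s(1) = 8; s(2) = 5; s(3) = 1; s(4) = 9; s(5) = 3; s(6) = 5.
Since s(6) = s(2) = 5, the sequence is eventually periodic: after a pre-period of length 1 it cycles with period 4.
For n ≥ 2, s(n) depends only on (n - 2) mod 4. (97 - 2) mod 4 = 3, so s(97) = s(5) = 3.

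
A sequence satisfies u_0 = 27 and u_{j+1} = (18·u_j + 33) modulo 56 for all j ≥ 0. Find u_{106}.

15

Computing terms: u_0 = 27, u_1 = 15, u_2 = 23, u_3 = 55, u_4 = 15.
Since u_4 = u_1 = 15, the sequence is eventually periodic: after a pre-period of length 1 it cycles with period 3.
For j ≥ 1, u_j depends only on (j - 1) mod 3. (106 - 1) mod 3 = 0, so u_{106} = u_1 = 15.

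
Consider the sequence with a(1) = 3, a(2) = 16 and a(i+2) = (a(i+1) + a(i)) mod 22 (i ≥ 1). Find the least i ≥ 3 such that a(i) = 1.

Listing terms: a(1) = 3,  a(2) = 16,  a(3) = 19,  a(4) = 13,  a(5) = 10,  a(6) = 1,  a(7) = 11,  a(8) = 12,  a(9) = 1,  a(10) = 13,  a(11) = 14,  a(12) = 5,  a(13) = 19,  a(14) = 2,  a(15) = 21,  a(16) = 1,  a(17) = 0,  a(18) = 1,  a(19) = 1,  a(20) = 2,  a(21) = 3,  a(22) = 5,  a(23) = 8,  a(24) = 13,  a(25) = 21,  a(26) = 12,  a(27) = 11,  a(28) = 1,  a(29) = 12,  a(30) = 13,  a(31) = 3,  a(32) = 16.
The sequence repeats with period 30.
The value 1 first appears (with i ≥ 3) at a(6).

6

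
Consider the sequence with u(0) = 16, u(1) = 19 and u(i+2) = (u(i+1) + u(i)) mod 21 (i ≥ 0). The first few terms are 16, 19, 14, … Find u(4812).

Computing terms: u(0) = 16,  u(1) = 19,  u(2) = 14,  u(3) = 12,  u(4) = 5,  u(5) = 17,  u(6) = 1,  u(7) = 18,  u(8) = 19,  u(9) = 16,  u(10) = 14,  u(11) = 9,  u(12) = 2,  u(13) = 11,  u(14) = 13,  u(15) = 3,  u(16) = 16,  u(17) = 19.
The sequence repeats with period 16.
(4812 - 0) mod 16 = 12, so u(4812) = u(12) = 2.

2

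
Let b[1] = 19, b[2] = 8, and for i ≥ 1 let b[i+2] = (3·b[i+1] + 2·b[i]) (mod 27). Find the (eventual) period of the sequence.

b[1] = 19; b[2] = 8; b[3] = 8; b[4] = 13; b[5] = 1; b[6] = 2; b[7] = 8; b[8] = 1; b[9] = 19; b[10] = 5; b[11] = 26; b[12] = 7; b[13] = 19; b[14] = 17; b[15] = 8; b[16] = 4; b[17] = 1; b[18] = 11; b[19] = 8; b[20] = 19; b[21] = 19; b[22] = 14; b[23] = 26; b[24] = 25; b[25] = 19; b[26] = 26; b[27] = 8; b[28] = 22; b[29] = 1; b[30] = 20; b[31] = 8; b[32] = 10; b[33] = 19; b[34] = 23; b[35] = 26; b[36] = 16; b[37] = 19; b[38] = 8.
The sequence repeats with period 36.

36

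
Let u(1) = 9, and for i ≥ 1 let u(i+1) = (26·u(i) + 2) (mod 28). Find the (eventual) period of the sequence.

We have u(1) = 9; u(2) = 12; u(3) = 6; u(4) = 18; u(5) = 22; u(6) = 14; u(7) = 2; u(8) = 26; u(9) = 6.
Since u(9) = u(3) = 6, the sequence is eventually periodic: after a pre-period of length 2 it cycles with period 6.

6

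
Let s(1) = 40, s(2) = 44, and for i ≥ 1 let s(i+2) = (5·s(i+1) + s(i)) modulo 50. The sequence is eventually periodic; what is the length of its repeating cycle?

s(1) = 40, s(2) = 44, s(3) = 10, s(4) = 44, s(5) = 30, s(6) = 44, s(7) = 0, s(8) = 44, s(9) = 20, s(10) = 44, s(11) = 40, s(12) = 44.
The sequence repeats with period 10.

10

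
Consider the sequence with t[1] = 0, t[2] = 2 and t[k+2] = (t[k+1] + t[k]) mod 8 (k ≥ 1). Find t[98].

2

We have t[1] = 0; t[2] = 2; t[3] = 2; t[4] = 4; t[5] = 6; t[6] = 2; t[7] = 0; t[8] = 2.
The sequence repeats with period 6.
(98 - 1) mod 6 = 1, so t[98] = t[2] = 2.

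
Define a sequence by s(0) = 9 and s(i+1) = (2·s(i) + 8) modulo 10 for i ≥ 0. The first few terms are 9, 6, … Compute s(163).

Listing terms: s(0) = 9, s(1) = 6, s(2) = 0, s(3) = 8, s(4) = 4, s(5) = 6.
Since s(5) = s(1) = 6, the sequence is eventually periodic: after a pre-period of length 1 it cycles with period 4.
For i ≥ 1, s(i) depends only on (i - 1) mod 4. (163 - 1) mod 4 = 2, so s(163) = s(3) = 8.

8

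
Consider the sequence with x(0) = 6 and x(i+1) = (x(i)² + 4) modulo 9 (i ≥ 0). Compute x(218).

2

Computing terms: x(0) = 6,  x(1) = 4,  x(2) = 2,  x(3) = 8,  x(4) = 5,  x(5) = 2.
Since x(5) = x(2) = 2, the sequence is eventually periodic: after a pre-period of length 2 it cycles with period 3.
For i ≥ 2, x(i) depends only on (i - 2) mod 3. (218 - 2) mod 3 = 0, so x(218) = x(2) = 2.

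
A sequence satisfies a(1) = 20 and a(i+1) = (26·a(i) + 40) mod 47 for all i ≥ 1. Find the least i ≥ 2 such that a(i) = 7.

Computing terms: a(1) = 20,  a(2) = 43,  a(3) = 30,  a(4) = 21,  a(5) = 22,  a(6) = 1,  a(7) = 19,  a(8) = 17,  a(9) = 12,  a(10) = 23,  a(11) = 27,  a(12) = 37,  a(13) = 15,  a(14) = 7,  a(15) = 34,  a(16) = 31,  a(17) = 0,  a(18) = 40,  a(19) = 46,  a(20) = 14,  a(21) = 28,  a(22) = 16,  a(23) = 33,  a(24) = 5,  a(25) = 29,  a(26) = 42,  a(27) = 4,  a(28) = 3,  a(29) = 24,  a(30) = 6,  a(31) = 8,  a(32) = 13,  a(33) = 2,  a(34) = 45,  a(35) = 35,  a(36) = 10,  a(37) = 18,  a(38) = 38,  a(39) = 41,  a(40) = 25,  a(41) = 32,  a(42) = 26,  a(43) = 11,  a(44) = 44,  a(45) = 9,  a(46) = 39,  a(47) = 20.
The sequence repeats with period 46.
The value 7 first appears (with i ≥ 2) at a(14).

14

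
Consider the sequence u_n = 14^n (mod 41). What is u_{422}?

9

Computing terms: u_1 = 14,  u_2 = 32,  u_3 = 38,  u_4 = 40,  u_5 = 27,  u_6 = 9,  u_7 = 3,  u_8 = 1,  u_9 = 14.
The sequence repeats with period 8.
(422 - 1) mod 8 = 5, so u_{422} = u_6 = 9.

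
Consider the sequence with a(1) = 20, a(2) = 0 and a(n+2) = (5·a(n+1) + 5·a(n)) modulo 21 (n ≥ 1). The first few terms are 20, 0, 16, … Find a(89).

a(1) = 20,  a(2) = 0,  a(3) = 16,  a(4) = 17,  a(5) = 18,  a(6) = 7,  a(7) = 20,  a(8) = 9,  a(9) = 19,  a(10) = 14,  a(11) = 18,  a(12) = 13,  a(13) = 8,  a(14) = 0,  a(15) = 19,  a(16) = 11,  a(17) = 3,  a(18) = 7,  a(19) = 8,  a(20) = 12,  a(21) = 16,  a(22) = 14,  a(23) = 3,  a(24) = 1,  a(25) = 20,  a(26) = 0.
The sequence repeats with period 24.
(89 - 1) mod 24 = 16, so a(89) = a(17) = 3.

3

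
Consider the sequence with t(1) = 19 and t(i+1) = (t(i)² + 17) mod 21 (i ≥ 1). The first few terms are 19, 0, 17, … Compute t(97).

Listing terms: t(1) = 19, t(2) = 0, t(3) = 17, t(4) = 12, t(5) = 14, t(6) = 3, t(7) = 5, t(8) = 0.
Since t(8) = t(2) = 0, the sequence is eventually periodic: after a pre-period of length 1 it cycles with period 6.
For i ≥ 2, t(i) depends only on (i - 2) mod 6. (97 - 2) mod 6 = 5, so t(97) = t(7) = 5.

5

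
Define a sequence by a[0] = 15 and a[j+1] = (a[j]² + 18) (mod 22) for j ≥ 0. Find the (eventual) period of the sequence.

3

We have a[0] = 15,  a[1] = 1,  a[2] = 19,  a[3] = 5,  a[4] = 21,  a[5] = 19.
Since a[5] = a[2] = 19, the sequence is eventually periodic: after a pre-period of length 2 it cycles with period 3.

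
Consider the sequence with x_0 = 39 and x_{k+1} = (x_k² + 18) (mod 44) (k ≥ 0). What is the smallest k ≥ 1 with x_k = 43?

1

Listing terms: x_0 = 39, x_1 = 43, x_2 = 19, x_3 = 27, x_4 = 43.
Since x_4 = x_1 = 43, the sequence is eventually periodic: after a pre-period of length 1 it cycles with period 3.
The value 43 first appears (with k ≥ 1) at x_1.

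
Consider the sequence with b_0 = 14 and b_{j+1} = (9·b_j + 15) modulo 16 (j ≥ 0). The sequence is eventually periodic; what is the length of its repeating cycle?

Computing terms: b_0 = 14, b_1 = 13, b_2 = 4, b_3 = 3, b_4 = 10, b_5 = 9, b_6 = 0, b_7 = 15, b_8 = 6, b_9 = 5, b_{10} = 12, b_{11} = 11, b_{12} = 2, b_{13} = 1, b_{14} = 8, b_{15} = 7, b_{16} = 14.
Since b_{16} = b_0 = 14, the sequence is periodic with period 16.

16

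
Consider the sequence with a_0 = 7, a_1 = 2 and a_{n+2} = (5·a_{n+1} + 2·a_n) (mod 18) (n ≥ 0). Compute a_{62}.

6

Listing terms: a_0 = 7; a_1 = 2; a_2 = 6; a_3 = 16; a_4 = 2; a_5 = 6.
Since (a_4, a_5) = (a_1, a_2) = (2, 6) (two consecutive terms determine the rest), the sequence is eventually periodic: after a pre-period of length 1 it cycles with period 3.
For n ≥ 1, a_n depends only on (n - 1) mod 3. (62 - 1) mod 3 = 1, so a_{62} = a_2 = 6.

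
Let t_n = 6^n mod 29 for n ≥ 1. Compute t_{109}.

9

t_1 = 6; t_2 = 7; t_3 = 13; t_4 = 20; t_5 = 4; t_6 = 24; t_7 = 28; t_8 = 23; t_9 = 22; t_{10} = 16; t_{11} = 9; t_{12} = 25; t_{13} = 5; t_{14} = 1; t_{15} = 6.
The sequence repeats with period 14.
(109 - 1) mod 14 = 10, so t_{109} = t_{11} = 9.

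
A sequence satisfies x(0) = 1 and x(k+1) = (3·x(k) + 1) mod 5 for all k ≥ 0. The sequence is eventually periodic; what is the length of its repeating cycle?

4

x(0) = 1, x(1) = 4, x(2) = 3, x(3) = 0, x(4) = 1.
The sequence repeats with period 4.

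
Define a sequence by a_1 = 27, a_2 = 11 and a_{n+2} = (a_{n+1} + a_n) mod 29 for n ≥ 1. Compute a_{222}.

28

Listing terms: a_1 = 27, a_2 = 11, a_3 = 9, a_4 = 20, a_5 = 0, a_6 = 20, a_7 = 20, a_8 = 11, a_9 = 2, a_{10} = 13, a_{11} = 15, a_{12} = 28, a_{13} = 14, a_{14} = 13, a_{15} = 27, a_{16} = 11.
Since (a_{15}, a_{16}) = (a_1, a_2) = (27, 11) (two consecutive terms determine the rest), the sequence is periodic with period 14.
So a_{222} = a_{1 + ((222-1) mod 14)} = a_{12} = 28.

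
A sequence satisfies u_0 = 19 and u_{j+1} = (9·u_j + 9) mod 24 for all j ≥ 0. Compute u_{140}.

15

u_0 = 19,  u_1 = 12,  u_2 = 21,  u_3 = 6,  u_4 = 15,  u_5 = 0,  u_6 = 9,  u_7 = 18,  u_8 = 3,  u_9 = 12.
Since u_9 = u_1 = 12, the sequence is eventually periodic: after a pre-period of length 1 it cycles with period 8.
For j ≥ 1, u_j depends only on (j - 1) mod 8. (140 - 1) mod 8 = 3, so u_{140} = u_4 = 15.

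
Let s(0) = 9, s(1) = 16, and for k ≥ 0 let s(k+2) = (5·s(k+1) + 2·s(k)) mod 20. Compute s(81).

Listing terms: s(0) = 9,  s(1) = 16,  s(2) = 18,  s(3) = 2,  s(4) = 6,  s(5) = 14,  s(6) = 2,  s(7) = 18,  s(8) = 14,  s(9) = 6,  s(10) = 18,  s(11) = 2.
Since (s(10), s(11)) = (s(2), s(3)) = (18, 2) (two consecutive terms determine the rest), the sequence is eventually periodic: after a pre-period of length 2 it cycles with period 8.
For k ≥ 2, s(k) depends only on (k - 2) mod 8. (81 - 2) mod 8 = 7, so s(81) = s(9) = 6.

6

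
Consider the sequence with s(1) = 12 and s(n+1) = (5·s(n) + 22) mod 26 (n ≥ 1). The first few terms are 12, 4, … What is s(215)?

Computing terms: s(1) = 12,  s(2) = 4,  s(3) = 16,  s(4) = 24,  s(5) = 12.
The sequence repeats with period 4.
(215 - 1) mod 4 = 2, so s(215) = s(3) = 16.

16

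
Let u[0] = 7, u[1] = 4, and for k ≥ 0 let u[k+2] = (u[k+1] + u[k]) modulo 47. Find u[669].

34

Computing terms: u[0] = 7,  u[1] = 4,  u[2] = 11,  u[3] = 15,  u[4] = 26,  u[5] = 41,  u[6] = 20,  u[7] = 14,  u[8] = 34,  u[9] = 1,  u[10] = 35,  u[11] = 36,  u[12] = 24,  u[13] = 13,  u[14] = 37,  u[15] = 3,  u[16] = 40,  u[17] = 43,  u[18] = 36,  u[19] = 32,  u[20] = 21,  u[21] = 6,  u[22] = 27,  u[23] = 33,  u[24] = 13,  u[25] = 46,  u[26] = 12,  u[27] = 11,  u[28] = 23,  u[29] = 34,  u[30] = 10,  u[31] = 44,  u[32] = 7,  u[33] = 4.
Since (u[32], u[33]) = (u[0], u[1]) = (7, 4) (two consecutive terms determine the rest), the sequence is periodic with period 32.
So u[669] = u[0 + ((669-0) mod 32)] = u[29] = 34.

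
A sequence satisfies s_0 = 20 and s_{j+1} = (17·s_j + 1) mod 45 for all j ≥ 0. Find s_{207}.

17

We have s_0 = 20,  s_1 = 26,  s_2 = 38,  s_3 = 17,  s_4 = 20.
The sequence repeats with period 4.
(207 - 0) mod 4 = 3, so s_{207} = s_3 = 17.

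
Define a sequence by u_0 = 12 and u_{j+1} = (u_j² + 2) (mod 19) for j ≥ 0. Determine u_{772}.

Listing terms: u_0 = 12, u_1 = 13, u_2 = 0, u_3 = 2, u_4 = 6, u_5 = 0.
Since u_5 = u_2 = 0, the sequence is eventually periodic: after a pre-period of length 2 it cycles with period 3.
For j ≥ 2, u_j depends only on (j - 2) mod 3. (772 - 2) mod 3 = 2, so u_{772} = u_4 = 6.

6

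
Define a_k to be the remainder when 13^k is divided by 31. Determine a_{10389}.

We have a_1 = 13; a_2 = 14; a_3 = 27; a_4 = 10; a_5 = 6; a_6 = 16; a_7 = 22; a_8 = 7; a_9 = 29; a_{10} = 5; a_{11} = 3; a_{12} = 8; a_{13} = 11; a_{14} = 19; a_{15} = 30; a_{16} = 18; a_{17} = 17; a_{18} = 4; a_{19} = 21; a_{20} = 25; a_{21} = 15; a_{22} = 9; a_{23} = 24; a_{24} = 2; a_{25} = 26; a_{26} = 28; a_{27} = 23; a_{28} = 20; a_{29} = 12; a_{30} = 1; a_{31} = 13.
Since a_{31} = a_1 = 13, the sequence is periodic with period 30.
So a_{10389} = a_{1 + ((10389-1) mod 30)} = a_9 = 29.

29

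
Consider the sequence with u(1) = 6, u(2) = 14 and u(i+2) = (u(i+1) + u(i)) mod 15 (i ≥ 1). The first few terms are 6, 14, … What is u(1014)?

1

We have u(1) = 6,  u(2) = 14,  u(3) = 5,  u(4) = 4,  u(5) = 9,  u(6) = 13,  u(7) = 7,  u(8) = 5,  u(9) = 12,  u(10) = 2,  u(11) = 14,  u(12) = 1,  u(13) = 0,  u(14) = 1,  u(15) = 1,  u(16) = 2,  u(17) = 3,  u(18) = 5,  u(19) = 8,  u(20) = 13,  u(21) = 6,  u(22) = 4,  u(23) = 10,  u(24) = 14,  u(25) = 9,  u(26) = 8,  u(27) = 2,  u(28) = 10,  u(29) = 12,  u(30) = 7,  u(31) = 4,  u(32) = 11,  u(33) = 0,  u(34) = 11,  u(35) = 11,  u(36) = 7,  u(37) = 3,  u(38) = 10,  u(39) = 13,  u(40) = 8,  u(41) = 6,  u(42) = 14.
The sequence repeats with period 40.
So u(1014) = u(1 + ((1014-1) mod 40)) = u(14) = 1.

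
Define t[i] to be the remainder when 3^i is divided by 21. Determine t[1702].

We have t[1] = 3; t[2] = 9; t[3] = 6; t[4] = 18; t[5] = 12; t[6] = 15; t[7] = 3.
Since t[7] = t[1] = 3, the sequence is periodic with period 6.
(1702 - 1) mod 6 = 3, so t[1702] = t[4] = 18.

18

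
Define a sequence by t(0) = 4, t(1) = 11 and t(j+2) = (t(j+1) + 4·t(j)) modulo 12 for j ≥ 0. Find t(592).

7

Listing terms: t(0) = 4, t(1) = 11, t(2) = 3, t(3) = 11, t(4) = 11, t(5) = 7, t(6) = 3, t(7) = 7, t(8) = 7, t(9) = 11, t(10) = 3.
Since (t(9), t(10)) = (t(1), t(2)) = (11, 3) (two consecutive terms determine the rest), the sequence is eventually periodic: after a pre-period of length 1 it cycles with period 8.
For j ≥ 1, t(j) depends only on (j - 1) mod 8. (592 - 1) mod 8 = 7, so t(592) = t(8) = 7.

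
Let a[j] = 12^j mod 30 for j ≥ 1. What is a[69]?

Listing terms: a[1] = 12, a[2] = 24, a[3] = 18, a[4] = 6, a[5] = 12.
Since a[5] = a[1] = 12, the sequence is periodic with period 4.
So a[69] = a[1 + ((69-1) mod 4)] = a[1] = 12.

12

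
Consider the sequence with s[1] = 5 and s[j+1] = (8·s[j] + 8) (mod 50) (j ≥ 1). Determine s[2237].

s[1] = 5,  s[2] = 48,  s[3] = 42,  s[4] = 44,  s[5] = 10,  s[6] = 38,  s[7] = 12,  s[8] = 4,  s[9] = 40,  s[10] = 28,  s[11] = 32,  s[12] = 14,  s[13] = 20,  s[14] = 18,  s[15] = 2,  s[16] = 24,  s[17] = 0,  s[18] = 8,  s[19] = 22,  s[20] = 34,  s[21] = 30,  s[22] = 48.
Since s[22] = s[2] = 48, the sequence is eventually periodic: after a pre-period of length 1 it cycles with period 20.
For j ≥ 2, s[j] depends only on (j - 2) mod 20. (2237 - 2) mod 20 = 15, so s[2237] = s[17] = 0.

0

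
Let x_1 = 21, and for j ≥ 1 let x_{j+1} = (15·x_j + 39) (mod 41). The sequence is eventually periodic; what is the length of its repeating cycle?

Computing terms: x_1 = 21,  x_2 = 26,  x_3 = 19,  x_4 = 37,  x_5 = 20,  x_6 = 11,  x_7 = 40,  x_8 = 24,  x_9 = 30,  x_{10} = 38,  x_{11} = 35,  x_{12} = 31,  x_{13} = 12,  x_{14} = 14,  x_{15} = 3,  x_{16} = 2,  x_{17} = 28,  x_{18} = 8,  x_{19} = 36,  x_{20} = 5,  x_{21} = 32,  x_{22} = 27,  x_{23} = 34,  x_{24} = 16,  x_{25} = 33,  x_{26} = 1,  x_{27} = 13,  x_{28} = 29,  x_{29} = 23,  x_{30} = 15,  x_{31} = 18,  x_{32} = 22,  x_{33} = 0,  x_{34} = 39,  x_{35} = 9,  x_{36} = 10,  x_{37} = 25,  x_{38} = 4,  x_{39} = 17,  x_{40} = 7,  x_{41} = 21.
Since x_{41} = x_1 = 21, the sequence is periodic with period 40.

40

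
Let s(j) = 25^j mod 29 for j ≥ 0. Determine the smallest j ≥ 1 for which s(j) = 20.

Listing terms: s(0) = 1,  s(1) = 25,  s(2) = 16,  s(3) = 23,  s(4) = 24,  s(5) = 20,  s(6) = 7,  s(7) = 1.
Since s(7) = s(0) = 1, the sequence is periodic with period 7.
The value 20 first appears (with j ≥ 1) at s(5).

5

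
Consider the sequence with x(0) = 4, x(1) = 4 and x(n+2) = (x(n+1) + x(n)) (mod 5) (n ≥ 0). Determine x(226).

2

Computing terms: x(0) = 4,  x(1) = 4,  x(2) = 3,  x(3) = 2,  x(4) = 0,  x(5) = 2,  x(6) = 2,  x(7) = 4,  x(8) = 1,  x(9) = 0,  x(10) = 1,  x(11) = 1,  x(12) = 2,  x(13) = 3,  x(14) = 0,  x(15) = 3,  x(16) = 3,  x(17) = 1,  x(18) = 4,  x(19) = 0,  x(20) = 4,  x(21) = 4.
The sequence repeats with period 20.
So x(226) = x(0 + ((226-0) mod 20)) = x(6) = 2.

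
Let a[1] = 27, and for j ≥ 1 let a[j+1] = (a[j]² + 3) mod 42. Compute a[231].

Computing terms: a[1] = 27, a[2] = 18, a[3] = 33, a[4] = 0, a[5] = 3, a[6] = 12, a[7] = 21, a[8] = 24, a[9] = 33.
Since a[9] = a[3] = 33, the sequence is eventually periodic: after a pre-period of length 2 it cycles with period 6.
For j ≥ 3, a[j] depends only on (j - 3) mod 6. (231 - 3) mod 6 = 0, so a[231] = a[3] = 33.

33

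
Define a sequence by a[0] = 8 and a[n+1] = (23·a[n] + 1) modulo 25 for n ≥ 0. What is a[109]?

0

Computing terms: a[0] = 8,  a[1] = 10,  a[2] = 6,  a[3] = 14,  a[4] = 23,  a[5] = 5,  a[6] = 16,  a[7] = 19,  a[8] = 13,  a[9] = 0,  a[10] = 1,  a[11] = 24,  a[12] = 3,  a[13] = 20,  a[14] = 11,  a[15] = 4,  a[16] = 18,  a[17] = 15,  a[18] = 21,  a[19] = 9,  a[20] = 8.
Since a[20] = a[0] = 8, the sequence is periodic with period 20.
(109 - 0) mod 20 = 9, so a[109] = a[9] = 0.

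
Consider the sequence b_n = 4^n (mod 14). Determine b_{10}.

Computing terms: b_0 = 1,  b_1 = 4,  b_2 = 2,  b_3 = 8,  b_4 = 4.
Since b_4 = b_1 = 4, the sequence is eventually periodic: after a pre-period of length 1 it cycles with period 3.
For n ≥ 1, b_n depends only on (n - 1) mod 3. (10 - 1) mod 3 = 0, so b_{10} = b_1 = 4.

4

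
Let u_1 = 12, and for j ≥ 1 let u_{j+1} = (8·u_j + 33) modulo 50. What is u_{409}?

Listing terms: u_1 = 12,  u_2 = 29,  u_3 = 15,  u_4 = 3,  u_5 = 7,  u_6 = 39,  u_7 = 45,  u_8 = 43,  u_9 = 27,  u_{10} = 49,  u_{11} = 25,  u_{12} = 33,  u_{13} = 47,  u_{14} = 9,  u_{15} = 5,  u_{16} = 23,  u_{17} = 17,  u_{18} = 19,  u_{19} = 35,  u_{20} = 13,  u_{21} = 37,  u_{22} = 29.
Since u_{22} = u_2 = 29, the sequence is eventually periodic: after a pre-period of length 1 it cycles with period 20.
For j ≥ 2, u_j depends only on (j - 2) mod 20. (409 - 2) mod 20 = 7, so u_{409} = u_9 = 27.

27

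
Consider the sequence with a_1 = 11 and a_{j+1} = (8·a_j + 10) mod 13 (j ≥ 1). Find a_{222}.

We have a_1 = 11,  a_2 = 7,  a_3 = 1,  a_4 = 5,  a_5 = 11.
The sequence repeats with period 4.
So a_{222} = a_{1 + ((222-1) mod 4)} = a_2 = 7.

7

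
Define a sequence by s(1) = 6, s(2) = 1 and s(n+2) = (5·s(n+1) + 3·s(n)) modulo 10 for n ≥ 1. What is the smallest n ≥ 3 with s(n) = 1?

We have s(1) = 6, s(2) = 1, s(3) = 3, s(4) = 8, s(5) = 9, s(6) = 9, s(7) = 2, s(8) = 7, s(9) = 1, s(10) = 6, s(11) = 3, s(12) = 3, s(13) = 4, s(14) = 9, s(15) = 7, s(16) = 2, s(17) = 1, s(18) = 1, s(19) = 8, s(20) = 3, s(21) = 9, s(22) = 4, s(23) = 7, s(24) = 7, s(25) = 6, s(26) = 1.
The sequence repeats with period 24.
The value 1 first appears (with n ≥ 3) at s(9).

9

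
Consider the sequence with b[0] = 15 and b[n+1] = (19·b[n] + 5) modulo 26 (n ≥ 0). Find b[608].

21

b[0] = 15, b[1] = 4, b[2] = 3, b[3] = 10, b[4] = 13, b[5] = 18, b[6] = 9, b[7] = 20, b[8] = 21, b[9] = 14, b[10] = 11, b[11] = 6, b[12] = 15.
The sequence repeats with period 12.
(608 - 0) mod 12 = 8, so b[608] = b[8] = 21.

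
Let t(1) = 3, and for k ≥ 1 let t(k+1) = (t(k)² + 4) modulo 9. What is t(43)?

t(1) = 3,  t(2) = 4,  t(3) = 2,  t(4) = 8,  t(5) = 5,  t(6) = 2.
Since t(6) = t(3) = 2, the sequence is eventually periodic: after a pre-period of length 2 it cycles with period 3.
For k ≥ 3, t(k) depends only on (k - 3) mod 3. (43 - 3) mod 3 = 1, so t(43) = t(4) = 8.

8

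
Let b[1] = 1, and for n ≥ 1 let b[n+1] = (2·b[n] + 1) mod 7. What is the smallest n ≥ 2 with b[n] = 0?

Computing terms: b[1] = 1,  b[2] = 3,  b[3] = 0,  b[4] = 1.
Since b[4] = b[1] = 1, the sequence is periodic with period 3.
The value 0 first appears (with n ≥ 2) at b[3].

3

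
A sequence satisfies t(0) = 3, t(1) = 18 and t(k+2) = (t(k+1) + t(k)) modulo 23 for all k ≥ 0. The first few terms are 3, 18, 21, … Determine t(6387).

Listing terms: t(0) = 3,  t(1) = 18,  t(2) = 21,  t(3) = 16,  t(4) = 14,  t(5) = 7,  t(6) = 21,  t(7) = 5,  t(8) = 3,  t(9) = 8,  t(10) = 11,  t(11) = 19,  t(12) = 7,  t(13) = 3,  t(14) = 10,  t(15) = 13,  t(16) = 0,  t(17) = 13,  t(18) = 13,  t(19) = 3,  t(20) = 16,  t(21) = 19,  t(22) = 12,  t(23) = 8,  t(24) = 20,  t(25) = 5,  t(26) = 2,  t(27) = 7,  t(28) = 9,  t(29) = 16,  t(30) = 2,  t(31) = 18,  t(32) = 20,  t(33) = 15,  t(34) = 12,  t(35) = 4,  t(36) = 16,  t(37) = 20,  t(38) = 13,  t(39) = 10,  t(40) = 0,  t(41) = 10,  t(42) = 10,  t(43) = 20,  t(44) = 7,  t(45) = 4,  t(46) = 11,  t(47) = 15,  t(48) = 3,  t(49) = 18.
Since (t(48), t(49)) = (t(0), t(1)) = (3, 18) (two consecutive terms determine the rest), the sequence is periodic with period 48.
So t(6387) = t(0 + ((6387-0) mod 48)) = t(3) = 16.

16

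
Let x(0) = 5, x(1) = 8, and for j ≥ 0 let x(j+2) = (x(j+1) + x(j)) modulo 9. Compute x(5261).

1

x(0) = 5, x(1) = 8, x(2) = 4, x(3) = 3, x(4) = 7, x(5) = 1, x(6) = 8, x(7) = 0, x(8) = 8, x(9) = 8, x(10) = 7, x(11) = 6, x(12) = 4, x(13) = 1, x(14) = 5, x(15) = 6, x(16) = 2, x(17) = 8, x(18) = 1, x(19) = 0, x(20) = 1, x(21) = 1, x(22) = 2, x(23) = 3, x(24) = 5, x(25) = 8.
The sequence repeats with period 24.
So x(5261) = x(0 + ((5261-0) mod 24)) = x(5) = 1.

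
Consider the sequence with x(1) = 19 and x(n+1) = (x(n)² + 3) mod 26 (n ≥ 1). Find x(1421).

19

We have x(1) = 19,  x(2) = 0,  x(3) = 3,  x(4) = 12,  x(5) = 17,  x(6) = 6,  x(7) = 13,  x(8) = 16,  x(9) = 25,  x(10) = 4,  x(11) = 19.
The sequence repeats with period 10.
(1421 - 1) mod 10 = 0, so x(1421) = x(1) = 19.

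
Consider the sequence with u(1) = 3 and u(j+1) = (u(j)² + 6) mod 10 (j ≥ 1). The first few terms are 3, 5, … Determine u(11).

Computing terms: u(1) = 3; u(2) = 5; u(3) = 1; u(4) = 7; u(5) = 5.
Since u(5) = u(2) = 5, the sequence is eventually periodic: after a pre-period of length 1 it cycles with period 3.
For j ≥ 2, u(j) depends only on (j - 2) mod 3. (11 - 2) mod 3 = 0, so u(11) = u(2) = 5.

5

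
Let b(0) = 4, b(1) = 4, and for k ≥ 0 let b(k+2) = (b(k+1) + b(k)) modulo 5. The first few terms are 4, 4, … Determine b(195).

b(0) = 4,  b(1) = 4,  b(2) = 3,  b(3) = 2,  b(4) = 0,  b(5) = 2,  b(6) = 2,  b(7) = 4,  b(8) = 1,  b(9) = 0,  b(10) = 1,  b(11) = 1,  b(12) = 2,  b(13) = 3,  b(14) = 0,  b(15) = 3,  b(16) = 3,  b(17) = 1,  b(18) = 4,  b(19) = 0,  b(20) = 4,  b(21) = 4.
The sequence repeats with period 20.
So b(195) = b(0 + ((195-0) mod 20)) = b(15) = 3.

3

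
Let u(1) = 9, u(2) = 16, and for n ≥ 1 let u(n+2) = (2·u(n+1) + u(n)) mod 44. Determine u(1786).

28

We have u(1) = 9, u(2) = 16, u(3) = 41, u(4) = 10, u(5) = 17, u(6) = 0, u(7) = 17, u(8) = 34, u(9) = 41, u(10) = 28, u(11) = 9, u(12) = 2, u(13) = 13, u(14) = 28, u(15) = 25, u(16) = 34, u(17) = 5, u(18) = 0, u(19) = 5, u(20) = 10, u(21) = 25, u(22) = 16, u(23) = 13, u(24) = 42, u(25) = 9, u(26) = 16.
The sequence repeats with period 24.
So u(1786) = u(1 + ((1786-1) mod 24)) = u(10) = 28.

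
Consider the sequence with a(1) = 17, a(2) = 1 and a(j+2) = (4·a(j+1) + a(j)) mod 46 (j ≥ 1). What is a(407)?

Computing terms: a(1) = 17; a(2) = 1; a(3) = 21; a(4) = 39; a(5) = 39; a(6) = 11; a(7) = 37; a(8) = 21; a(9) = 29; a(10) = 45; a(11) = 25; a(12) = 7; a(13) = 7; a(14) = 35; a(15) = 9; a(16) = 25; a(17) = 17; a(18) = 1.
Since (a(17), a(18)) = (a(1), a(2)) = (17, 1) (two consecutive terms determine the rest), the sequence is periodic with period 16.
So a(407) = a(1 + ((407-1) mod 16)) = a(7) = 37.

37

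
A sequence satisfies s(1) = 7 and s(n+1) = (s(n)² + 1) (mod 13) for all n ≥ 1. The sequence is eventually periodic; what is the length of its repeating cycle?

We have s(1) = 7; s(2) = 11; s(3) = 5; s(4) = 0; s(5) = 1; s(6) = 2; s(7) = 5.
Since s(7) = s(3) = 5, the sequence is eventually periodic: after a pre-period of length 2 it cycles with period 4.

4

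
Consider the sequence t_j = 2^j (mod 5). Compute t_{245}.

Listing terms: t_1 = 2,  t_2 = 4,  t_3 = 3,  t_4 = 1,  t_5 = 2.
The sequence repeats with period 4.
So t_{245} = t_{1 + ((245-1) mod 4)} = t_1 = 2.

2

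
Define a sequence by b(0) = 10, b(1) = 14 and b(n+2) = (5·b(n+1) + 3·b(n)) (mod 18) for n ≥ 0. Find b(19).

b(0) = 10, b(1) = 14, b(2) = 10, b(3) = 2, b(4) = 4, b(5) = 8, b(6) = 16, b(7) = 14, b(8) = 10.
Since (b(7), b(8)) = (b(1), b(2)) = (14, 10) (two consecutive terms determine the rest), the sequence is eventually periodic: after a pre-period of length 1 it cycles with period 6.
For n ≥ 1, b(n) depends only on (n - 1) mod 6. (19 - 1) mod 6 = 0, so b(19) = b(1) = 14.

14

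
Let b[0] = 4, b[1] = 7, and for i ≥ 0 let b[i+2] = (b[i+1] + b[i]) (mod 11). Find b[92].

0

Listing terms: b[0] = 4; b[1] = 7; b[2] = 0; b[3] = 7; b[4] = 7; b[5] = 3; b[6] = 10; b[7] = 2; b[8] = 1; b[9] = 3; b[10] = 4; b[11] = 7.
Since (b[10], b[11]) = (b[0], b[1]) = (4, 7) (two consecutive terms determine the rest), the sequence is periodic with period 10.
(92 - 0) mod 10 = 2, so b[92] = b[2] = 0.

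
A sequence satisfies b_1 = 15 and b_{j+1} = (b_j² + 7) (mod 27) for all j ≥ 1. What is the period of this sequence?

3

Computing terms: b_1 = 15; b_2 = 16; b_3 = 20; b_4 = 2; b_5 = 11; b_6 = 20.
Since b_6 = b_3 = 20, the sequence is eventually periodic: after a pre-period of length 2 it cycles with period 3.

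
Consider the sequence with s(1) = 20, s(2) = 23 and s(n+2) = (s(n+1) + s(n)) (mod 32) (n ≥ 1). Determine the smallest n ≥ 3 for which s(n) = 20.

25

We have s(1) = 20, s(2) = 23, s(3) = 11, s(4) = 2, s(5) = 13, s(6) = 15, s(7) = 28, s(8) = 11, s(9) = 7, s(10) = 18, s(11) = 25, s(12) = 11, s(13) = 4, s(14) = 15, s(15) = 19, s(16) = 2, s(17) = 21, s(18) = 23, s(19) = 12, s(20) = 3, s(21) = 15, s(22) = 18, s(23) = 1, s(24) = 19, s(25) = 20, s(26) = 7, s(27) = 27, s(28) = 2, s(29) = 29, s(30) = 31, s(31) = 28, s(32) = 27, s(33) = 23, s(34) = 18, s(35) = 9, s(36) = 27, s(37) = 4, s(38) = 31, s(39) = 3, s(40) = 2, s(41) = 5, s(42) = 7, s(43) = 12, s(44) = 19, s(45) = 31, s(46) = 18, s(47) = 17, s(48) = 3, s(49) = 20, s(50) = 23.
The sequence repeats with period 48.
The value 20 first appears (with n ≥ 3) at s(25).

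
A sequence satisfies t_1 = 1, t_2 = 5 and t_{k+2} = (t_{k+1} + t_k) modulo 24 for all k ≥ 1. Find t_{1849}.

1

t_1 = 1, t_2 = 5, t_3 = 6, t_4 = 11, t_5 = 17, t_6 = 4, t_7 = 21, t_8 = 1, t_9 = 22, t_{10} = 23, t_{11} = 21, t_{12} = 20, t_{13} = 17, t_{14} = 13, t_{15} = 6, t_{16} = 19, t_{17} = 1, t_{18} = 20, t_{19} = 21, t_{20} = 17, t_{21} = 14, t_{22} = 7, t_{23} = 21, t_{24} = 4, t_{25} = 1, t_{26} = 5.
The sequence repeats with period 24.
So t_{1849} = t_{1 + ((1849-1) mod 24)} = t_1 = 1.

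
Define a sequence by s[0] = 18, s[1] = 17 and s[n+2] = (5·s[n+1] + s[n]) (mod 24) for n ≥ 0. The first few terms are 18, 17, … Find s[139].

13

Computing terms: s[0] = 18, s[1] = 17, s[2] = 7, s[3] = 4, s[4] = 3, s[5] = 19, s[6] = 2, s[7] = 5, s[8] = 3, s[9] = 20, s[10] = 7, s[11] = 7, s[12] = 18, s[13] = 1, s[14] = 23, s[15] = 20, s[16] = 3, s[17] = 11, s[18] = 10, s[19] = 13, s[20] = 3, s[21] = 4, s[22] = 23, s[23] = 23, s[24] = 18, s[25] = 17.
Since (s[24], s[25]) = (s[0], s[1]) = (18, 17) (two consecutive terms determine the rest), the sequence is periodic with period 24.
(139 - 0) mod 24 = 19, so s[139] = s[19] = 13.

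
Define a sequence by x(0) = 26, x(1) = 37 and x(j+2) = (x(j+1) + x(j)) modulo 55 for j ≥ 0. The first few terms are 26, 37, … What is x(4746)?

Computing terms: x(0) = 26,  x(1) = 37,  x(2) = 8,  x(3) = 45,  x(4) = 53,  x(5) = 43,  x(6) = 41,  x(7) = 29,  x(8) = 15,  x(9) = 44,  x(10) = 4,  x(11) = 48,  x(12) = 52,  x(13) = 45,  x(14) = 42,  x(15) = 32,  x(16) = 19,  x(17) = 51,  x(18) = 15,  x(19) = 11,  x(20) = 26,  x(21) = 37.
The sequence repeats with period 20.
So x(4746) = x(0 + ((4746-0) mod 20)) = x(6) = 41.

41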